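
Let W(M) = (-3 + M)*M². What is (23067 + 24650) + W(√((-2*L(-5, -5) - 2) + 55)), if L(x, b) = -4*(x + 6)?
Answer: 47534 + 61*√61 ≈ 48010.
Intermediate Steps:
L(x, b) = -24 - 4*x (L(x, b) = -4*(6 + x) = -24 - 4*x)
W(M) = M²*(-3 + M)
(23067 + 24650) + W(√((-2*L(-5, -5) - 2) + 55)) = (23067 + 24650) + (√((-2*(-24 - 4*(-5)) - 2) + 55))²*(-3 + √((-2*(-24 - 4*(-5)) - 2) + 55)) = 47717 + (√((-2*(-24 + 20) - 2) + 55))²*(-3 + √((-2*(-24 + 20) - 2) + 55)) = 47717 + (√((-2*(-4) - 2) + 55))²*(-3 + √((-2*(-4) - 2) + 55)) = 47717 + (√((8 - 2) + 55))²*(-3 + √((8 - 2) + 55)) = 47717 + (√(6 + 55))²*(-3 + √(6 + 55)) = 47717 + (√61)²*(-3 + √61) = 47717 + 61*(-3 + √61) = 47717 + (-183 + 61*√61) = 47534 + 61*√61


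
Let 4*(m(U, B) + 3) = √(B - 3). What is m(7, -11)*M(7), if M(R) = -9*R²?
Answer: 1323 - 441*I*√14/4 ≈ 1323.0 - 412.52*I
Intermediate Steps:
m(U, B) = -3 + √(-3 + B)/4 (m(U, B) = -3 + √(B - 3)/4 = -3 + √(-3 + B)/4)
m(7, -11)*M(7) = (-3 + √(-3 - 11)/4)*(-9*7²) = (-3 + √(-14)/4)*(-9*49) = (-3 + (I*√14)/4)*(-441) = (-3 + I*√14/4)*(-441) = 1323 - 441*I*√14/4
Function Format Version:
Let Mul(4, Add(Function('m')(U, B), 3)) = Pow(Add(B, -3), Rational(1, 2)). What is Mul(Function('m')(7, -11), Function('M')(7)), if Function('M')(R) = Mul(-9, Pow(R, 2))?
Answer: Add(1323, Mul(Rational(-441, 4), I, Pow(14, Rational(1, 2)))) ≈ Add(1323.0, Mul(-412.52, I))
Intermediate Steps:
Function('m')(U, B) = Add(-3, Mul(Rational(1, 4), Pow(Add(-3, B), Rational(1, 2)))) (Function('m')(U, B) = Add(-3, Mul(Rational(1, 4), Pow(Add(B, -3), Rational(1, 2)))) = Add(-3, Mul(Rational(1, 4), Pow(Add(-3, B), Rational(1, 2)))))
Mul(Function('m')(7, -11), Function('M')(7)) = Mul(Add(-3, Mul(Rational(1, 4), Pow(Add(-3, -11), Rational(1, 2)))), Mul(-9, Pow(7, 2))) = Mul(Add(-3, Mul(Rational(1, 4), Pow(-14, Rational(1, 2)))), Mul(-9, 49)) = Mul(Add(-3, Mul(Rational(1, 4), Mul(I, Pow(14, Rational(1, 2))))), -441) = Mul(Add(-3, Mul(Rational(1, 4), I, Pow(14, Rational(1, 2)))), -441) = Add(1323, Mul(Rational(-441, 4), I, Pow(14, Rational(1, 2))))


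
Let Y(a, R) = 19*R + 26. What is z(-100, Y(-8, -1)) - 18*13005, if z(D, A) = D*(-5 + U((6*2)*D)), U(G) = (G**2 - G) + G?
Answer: -144233590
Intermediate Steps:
U(G) = G**2
Y(a, R) = 26 + 19*R
z(D, A) = D*(-5 + 144*D**2) (z(D, A) = D*(-5 + ((6*2)*D)**2) = D*(-5 + (12*D)**2) = D*(-5 + 144*D**2))
z(-100, Y(-8, -1)) - 18*13005 = -100*(-5 + 144*(-100)**2) - 18*13005 = -100*(-5 + 144*10000) - 234090 = -100*(-5 + 1440000) - 234090 = -100*1439995 - 234090 = -143999500 - 234090 = -144233590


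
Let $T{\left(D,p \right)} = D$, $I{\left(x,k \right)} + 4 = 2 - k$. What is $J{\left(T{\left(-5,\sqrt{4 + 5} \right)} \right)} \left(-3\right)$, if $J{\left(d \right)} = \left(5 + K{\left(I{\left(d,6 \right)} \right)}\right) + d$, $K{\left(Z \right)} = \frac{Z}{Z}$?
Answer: $-3$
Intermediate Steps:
$I{\left(x,k \right)} = -2 - k$ ($I{\left(x,k \right)} = -4 - \left(-2 + k\right) = -2 - k$)
$K{\left(Z \right)} = 1$
$J{\left(d \right)} = 6 + d$ ($J{\left(d \right)} = \left(5 + 1\right) + d = 6 + d$)
$J{\left(T{\left(-5,\sqrt{4 + 5} \right)} \right)} \left(-3\right) = \left(6 - 5\right) \left(-3\right) = 1 \left(-3\right) = -3$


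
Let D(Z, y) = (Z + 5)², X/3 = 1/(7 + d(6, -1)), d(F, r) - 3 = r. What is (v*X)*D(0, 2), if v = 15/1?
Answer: 125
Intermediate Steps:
d(F, r) = 3 + r
X = ⅓ (X = 3/(7 + (3 - 1)) = 3/(7 + 2) = 3/9 = 3*(⅑) = ⅓ ≈ 0.33333)
D(Z, y) = (5 + Z)²
v = 15 (v = 15*1 = 15)
(v*X)*D(0, 2) = (15*(⅓))*(5 + 0)² = 5*5² = 5*25 = 125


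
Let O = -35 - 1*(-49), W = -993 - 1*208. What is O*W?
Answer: -16814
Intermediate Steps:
W = -1201 (W = -993 - 208 = -1201)
O = 14 (O = -35 + 49 = 14)
O*W = 14*(-1201) = -16814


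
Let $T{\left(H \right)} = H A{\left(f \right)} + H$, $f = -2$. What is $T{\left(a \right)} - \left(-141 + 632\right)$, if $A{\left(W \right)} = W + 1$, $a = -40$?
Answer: $-491$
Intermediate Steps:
$A{\left(W \right)} = 1 + W$
$T{\left(H \right)} = 0$ ($T{\left(H \right)} = H \left(1 - 2\right) + H = H \left(-1\right) + H = - H + H = 0$)
$T{\left(a \right)} - \left(-141 + 632\right) = 0 - \left(-141 + 632\right) = 0 - 491 = -491$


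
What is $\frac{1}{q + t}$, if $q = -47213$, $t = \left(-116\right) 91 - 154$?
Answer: $- \frac{1}{57923} \approx -1.7264 \cdot 10^{-5}$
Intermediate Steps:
$t = -10710$ ($t = -10556 - 154 = -10710$)
$\frac{1}{q + t} = \frac{1}{-47213 - 10710} = \frac{1}{-57923} = - \frac{1}{57923}$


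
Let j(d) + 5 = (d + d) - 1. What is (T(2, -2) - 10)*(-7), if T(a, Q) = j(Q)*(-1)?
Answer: 0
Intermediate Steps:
j(d) = -6 + 2*d (j(d) = -5 + ((d + d) - 1) = -5 + (2*d - 1) = -5 + (-1 + 2*d) = -6 + 2*d)
T(a, Q) = 6 - 2*Q (T(a, Q) = (-6 + 2*Q)*(-1) = 6 - 2*Q)
(T(2, -2) - 10)*(-7) = ((6 - 2*(-2)) - 10)*(-7) = ((6 + 4) - 10)*(-7) = (10 - 10)*(-7) = 0*(-7) = 0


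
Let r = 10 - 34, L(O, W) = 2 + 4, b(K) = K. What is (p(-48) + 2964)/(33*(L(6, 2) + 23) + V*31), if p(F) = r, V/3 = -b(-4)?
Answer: 980/443 ≈ 2.2122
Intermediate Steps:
V = 12 (V = 3*(-1*(-4)) = 3*4 = 12)
L(O, W) = 6
r = -24
p(F) = -24
(p(-48) + 2964)/(33*(L(6, 2) + 23) + V*31) = (-24 + 2964)/(33*(6 + 23) + 12*31) = 2940/(33*29 + 372) = 2940/(957 + 372) = 2940/1329 = 2940*(1/1329) = 980/443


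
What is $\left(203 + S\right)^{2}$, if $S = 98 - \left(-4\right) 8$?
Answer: $110889$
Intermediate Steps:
$S = 130$ ($S = 98 - -32 = 98 + 32 = 130$)
$\left(203 + S\right)^{2} = \left(203 + 130\right)^{2} = 333^{2} = 110889$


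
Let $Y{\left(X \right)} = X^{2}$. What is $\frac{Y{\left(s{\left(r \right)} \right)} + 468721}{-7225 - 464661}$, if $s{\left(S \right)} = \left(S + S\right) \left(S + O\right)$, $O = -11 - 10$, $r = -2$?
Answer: $- \frac{477185}{471886} \approx -1.0112$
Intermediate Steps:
$O = -21$
$s{\left(S \right)} = 2 S \left(-21 + S\right)$ ($s{\left(S \right)} = \left(S + S\right) \left(S - 21\right) = 2 S \left(-21 + S\right)$)
$\frac{Y{\left(s{\left(r \right)} \right)} + 468721}{-7225 - 464661} = \frac{\left(2 \left(-2\right) \left(-21 - 2\right)\right)^{2} + 468721}{-7225 - 464661} = \frac{\left(2 \left(-2\right) \left(-23\right)\right)^{2} + 468721}{-471886} = \left(92^{2} + 468721\right) \left(- \frac{1}{471886}\right) = \left(8464 + 468721\right) \left(- \frac{1}{471886}\right) = 477185 \left(- \frac{1}{471886}\right) = - \frac{477185}{471886}$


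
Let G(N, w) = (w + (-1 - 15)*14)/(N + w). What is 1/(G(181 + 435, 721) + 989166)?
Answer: 191/188930777 ≈ 1.0110e-6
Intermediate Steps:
G(N, w) = (-224 + w)/(N + w) (G(N, w) = (w - 16*14)/(N + w) = (w - 224)/(N + w) = (-224 + w)/(N + w))
1/(G(181 + 435, 721) + 989166) = 1/((-224 + 721)/((181 + 435) + 721) + 989166) = 1/(497/(616 + 721) + 989166) = 1/(497/1337 + 989166) = 1/((1/1337)*497 + 989166) = 1/(71/191 + 989166) = 1/(188930777/191) = 191/188930777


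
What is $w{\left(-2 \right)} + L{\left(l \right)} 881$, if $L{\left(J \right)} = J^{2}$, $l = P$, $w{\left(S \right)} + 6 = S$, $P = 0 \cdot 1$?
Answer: $-8$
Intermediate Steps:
$P = 0$
$w{\left(S \right)} = -6 + S$
$l = 0$
$w{\left(-2 \right)} + L{\left(l \right)} 881 = \left(-6 - 2\right) + 0^{2} \cdot 881 = -8 + 0 \cdot 881 = -8 + 0 = -8$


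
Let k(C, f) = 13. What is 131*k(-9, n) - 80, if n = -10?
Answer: 1623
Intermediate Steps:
131*k(-9, n) - 80 = 131*13 - 80 = 1703 - 80 = 1623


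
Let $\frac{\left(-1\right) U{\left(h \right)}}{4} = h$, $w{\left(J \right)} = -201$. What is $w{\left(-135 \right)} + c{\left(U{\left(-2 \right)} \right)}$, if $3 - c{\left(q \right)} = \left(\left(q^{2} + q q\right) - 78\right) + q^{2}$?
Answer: $-312$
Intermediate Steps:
$U{\left(h \right)} = - 4 h$
$c{\left(q \right)} = 81 - 3 q^{2}$ ($c{\left(q \right)} = 3 - \left(\left(\left(q^{2} + q q\right) - 78\right) + q^{2}\right) = 3 - \left(\left(\left(q^{2} + q^{2}\right) - 78\right) + q^{2}\right) = 3 - \left(\left(2 q^{2} - 78\right) + q^{2}\right) = 3 - \left(\left(-78 + 2 q^{2}\right) + q^{2}\right) = 3 - \left(-78 + 3 q^{2}\right) = 81 - 3 q^{2}$)
$w{\left(-135 \right)} + c{\left(U{\left(-2 \right)} \right)} = -201 + \left(81 - 3 \left(\left(-4\right) \left(-2\right)\right)^{2}\right) = -201 + \left(81 - 3 \cdot 8^{2}\right) = -201 + \left(81 - 192\right) = -201 - 111 = -312$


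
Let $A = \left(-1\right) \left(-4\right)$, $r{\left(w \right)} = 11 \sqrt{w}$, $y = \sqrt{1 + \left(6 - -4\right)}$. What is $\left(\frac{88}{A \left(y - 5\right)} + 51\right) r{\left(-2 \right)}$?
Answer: $- \frac{121 i \sqrt{22}}{7} + \frac{3322 i \sqrt{2}}{7} \approx 590.07 i$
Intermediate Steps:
$y = \sqrt{11}$ ($y = \sqrt{1 + \left(6 + 4\right)} = \sqrt{1 + 10} = \sqrt{11} \approx 3.3166$)
$A = 4$
$\left(\frac{88}{A \left(y - 5\right)} + 51\right) r{\left(-2 \right)} = \left(\frac{88}{4 \left(\sqrt{11} - 5\right)} + 51\right) 11 \sqrt{-2} = \left(\frac{88}{4 \left(-5 + \sqrt{11}\right)} + 51\right) 11 i \sqrt{2} = \left(\frac{88}{-20 + 4 \sqrt{11}} + 51\right) 11 i \sqrt{2} = \left(51 + \frac{88}{-20 + 4 \sqrt{11}}\right) 11 i \sqrt{2} = 11 i \sqrt{2} \left(51 + \frac{88}{-20 + 4 \sqrt{11}}\right)$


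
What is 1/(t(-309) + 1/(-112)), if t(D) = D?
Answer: -112/34609 ≈ -0.0032362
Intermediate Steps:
1/(t(-309) + 1/(-112)) = 1/(-309 + 1/(-112)) = 1/(-309 - 1/112) = 1/(-34609/112) = -112/34609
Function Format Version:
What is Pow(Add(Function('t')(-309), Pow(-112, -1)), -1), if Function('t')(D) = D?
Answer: Rational(-112, 34609) ≈ -0.0032362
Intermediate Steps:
Pow(Add(Function('t')(-309), Pow(-112, -1)), -1) = Pow(Add(-309, Pow(-112, -1)), -1) = Pow(Add(-309, Rational(-1, 112)), -1) = Pow(Rational(-34609, 112), -1) = Rational(-112, 34609)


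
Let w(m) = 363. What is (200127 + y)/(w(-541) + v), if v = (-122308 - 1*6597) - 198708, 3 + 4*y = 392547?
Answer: -42609/46750 ≈ -0.91142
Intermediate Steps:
y = 98136 (y = -¾ + (¼)*392547 = -¾ + 392547/4 = 98136)
v = -327613 (v = (-122308 - 6597) - 198708 = -128905 - 198708 = -327613)
(200127 + y)/(w(-541) + v) = (200127 + 98136)/(363 - 327613) = 298263/(-327250) = 298263*(-1/327250) = -42609/46750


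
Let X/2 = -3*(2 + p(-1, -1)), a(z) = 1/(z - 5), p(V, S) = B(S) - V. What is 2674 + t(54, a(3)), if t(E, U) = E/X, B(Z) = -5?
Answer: 5357/2 ≈ 2678.5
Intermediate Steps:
p(V, S) = -5 - V
a(z) = 1/(-5 + z)
X = 12 (X = 2*(-3*(2 + (-5 - 1*(-1)))) = 2*(-3*(2 + (-5 + 1))) = 2*(-3*(2 - 4)) = 2*(-3*(-2)) = 2*6 = 12)
t(E, U) = E/12
2674 + t(54, a(3)) = 2674 + (1/12)*54 = 2674 + 9/2 = 5357/2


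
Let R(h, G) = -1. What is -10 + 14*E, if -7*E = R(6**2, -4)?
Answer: -8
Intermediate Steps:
E = 1/7 (E = -1/7*(-1) = 1/7 ≈ 0.14286)
-10 + 14*E = -10 + 14*(1/7) = -10 + 2 = -8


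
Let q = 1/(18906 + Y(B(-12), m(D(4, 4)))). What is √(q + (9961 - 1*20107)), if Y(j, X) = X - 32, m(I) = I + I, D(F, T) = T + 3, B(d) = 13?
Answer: I*√904912969134/9444 ≈ 100.73*I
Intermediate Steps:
D(F, T) = 3 + T
m(I) = 2*I
Y(j, X) = -32 + X
q = 1/18888 (q = 1/(18906 + (-32 + 2*(3 + 4))) = 1/(18906 + (-32 + 2*7)) = 1/(18906 + (-32 + 14)) = 1/(18906 - 18) = 1/18888 ≈ 5.2944e-5)
√(q + (9961 - 1*20107)) = √(1/18888 + (9961 - 1*20107)) = √(1/18888 + (9961 - 20107)) = √(1/18888 - 10146) = √(-191637647/18888) = I*√904912969134/9444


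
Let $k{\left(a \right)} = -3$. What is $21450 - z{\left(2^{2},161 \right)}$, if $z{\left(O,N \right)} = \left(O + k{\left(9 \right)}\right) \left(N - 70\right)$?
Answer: $21359$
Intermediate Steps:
$z{\left(O,N \right)} = \left(-70 + N\right) \left(-3 + O\right)$ ($z{\left(O,N \right)} = \left(O - 3\right) \left(N - 70\right) = \left(-3 + O\right) \left(-70 + N\right) = \left(-70 + N\right) \left(-3 + O\right)$)
$21450 - z{\left(2^{2},161 \right)} = 21450 - \left(210 - 70 \cdot 2^{2} - 483 + 161 \cdot 2^{2}\right) = 21450 - \left(210 - 280 - 483 + 161 \cdot 4\right) = 21450 - \left(210 - 280 - 483 + 644\right) = 21450 - 91 = 21359$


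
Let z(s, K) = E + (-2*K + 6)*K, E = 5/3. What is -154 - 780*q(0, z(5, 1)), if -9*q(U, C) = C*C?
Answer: 70982/27 ≈ 2629.0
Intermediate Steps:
E = 5/3 (E = 5*(⅓) = 5/3 ≈ 1.6667)
z(s, K) = 5/3 + K*(6 - 2*K) (z(s, K) = 5/3 + (-2*K + 6)*K = 5/3 + (6 - 2*K)*K = 5/3 + K*(6 - 2*K))
q(U, C) = -C²/9 (q(U, C) = -C*C/9 = -C²/9)
-154 - 780*q(0, z(5, 1)) = -154 - 780*(-(5/3 - 2*1² + 6*1)²/9) = -154 - 780*(-(5/3 - 2*1 + 6)²/9) = -154 - 780*(-(5/3 - 2 + 6)²/9) = -154 - 780*(-(17/3)²/9) = -154 - 780*(-⅑*289/9) = -154 - 780*(-289)/81 = -154 - 52*(-1445/27) = -154 + 75140/27 = 70982/27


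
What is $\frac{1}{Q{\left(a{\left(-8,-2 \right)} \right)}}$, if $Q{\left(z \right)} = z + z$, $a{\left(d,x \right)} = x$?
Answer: $- \frac{1}{4} \approx -0.25$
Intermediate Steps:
$Q{\left(z \right)} = 2 z$
$\frac{1}{Q{\left(a{\left(-8,-2 \right)} \right)}} = \frac{1}{2 \left(-2\right)} = \frac{1}{-4} = - \frac{1}{4}$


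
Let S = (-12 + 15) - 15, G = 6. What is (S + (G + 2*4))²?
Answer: 4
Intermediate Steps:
S = -12 (S = 3 - 15 = -12)
(S + (G + 2*4))² = (-12 + (6 + 2*4))² = (-12 + (6 + 8))² = (-12 + 14)² = 2² = 4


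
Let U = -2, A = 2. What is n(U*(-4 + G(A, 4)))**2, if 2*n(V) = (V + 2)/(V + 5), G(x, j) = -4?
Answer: 9/49 ≈ 0.18367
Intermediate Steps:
n(V) = (2 + V)/(2*(5 + V)) (n(V) = ((V + 2)/(V + 5))/2 = ((2 + V)/(5 + V))/2 = (2 + V)/(2*(5 + V)))
n(U*(-4 + G(A, 4)))**2 = ((2 - 2*(-4 - 4))/(2*(5 - 2*(-4 - 4))))**2 = ((2 - 2*(-8))/(2*(5 - 2*(-8))))**2 = ((2 + 16)/(2*(5 + 16)))**2 = ((1/2)*18/21)**2 = ((1/2)*(1/21)*18)**2 = (3/7)**2 = 9/49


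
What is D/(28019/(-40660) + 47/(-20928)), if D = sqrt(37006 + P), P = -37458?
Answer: -425466240*I*sqrt(113)/147073163 ≈ -30.752*I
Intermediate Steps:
D = 2*I*sqrt(113) (D = sqrt(37006 - 37458) = sqrt(-452) = 2*I*sqrt(113) ≈ 21.26*I)
D/(28019/(-40660) + 47/(-20928)) = (2*I*sqrt(113))/(28019/(-40660) + 47/(-20928)) = (2*I*sqrt(113))/(28019*(-1/40660) + 47*(-1/20928)) = (2*I*sqrt(113))/(-28019/40660 - 47/20928) = (2*I*sqrt(113))/(-147073163/212733120) = (2*I*sqrt(113))*(-212733120/147073163) = -425466240*I*sqrt(113)/147073163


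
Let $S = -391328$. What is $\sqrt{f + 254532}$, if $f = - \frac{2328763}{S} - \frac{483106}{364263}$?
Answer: $\frac{\sqrt{323252777232616837936174446}}{35636577816} \approx 504.52$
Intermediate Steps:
$f = \frac{659229291901}{142546311264}$ ($f = - \frac{2328763}{-391328} - \frac{483106}{364263} = \left(-2328763\right) \left(- \frac{1}{391328}\right) - \frac{483106}{364263} = \frac{2328763}{391328} - \frac{483106}{364263} = \frac{659229291901}{142546311264} \approx 4.6247$)
$\sqrt{f + 254532} = \sqrt{\frac{659229291901}{142546311264} + 254532} = \sqrt{\frac{36283256927940349}{142546311264}} = \frac{\sqrt{323252777232616837936174446}}{35636577816}$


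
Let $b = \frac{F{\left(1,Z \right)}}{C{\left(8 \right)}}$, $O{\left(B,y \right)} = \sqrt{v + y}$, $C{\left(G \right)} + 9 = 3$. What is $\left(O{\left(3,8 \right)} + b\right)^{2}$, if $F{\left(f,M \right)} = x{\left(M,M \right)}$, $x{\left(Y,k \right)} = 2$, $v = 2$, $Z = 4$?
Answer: $\frac{91}{9} - \frac{2 \sqrt{10}}{3} \approx 8.0029$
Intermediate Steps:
$F{\left(f,M \right)} = 2$
$C{\left(G \right)} = -6$ ($C{\left(G \right)} = -9 + 3 = -6$)
$O{\left(B,y \right)} = \sqrt{2 + y}$
$b = - \frac{1}{3}$ ($b = \frac{2}{-6} = 2 \left(- \frac{1}{6}\right) = - \frac{1}{3} \approx -0.33333$)
$\left(O{\left(3,8 \right)} + b\right)^{2} = \left(\sqrt{2 + 8} - \frac{1}{3}\right)^{2} = \left(\sqrt{10} - \frac{1}{3}\right)^{2} = \left(- \frac{1}{3} + \sqrt{10}\right)^{2}$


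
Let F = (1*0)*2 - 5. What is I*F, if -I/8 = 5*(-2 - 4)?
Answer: -1200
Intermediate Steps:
I = 240 (I = -40*(-2 - 4) = -40*(-6) = -8*(-30) = 240)
F = -5 (F = 0*2 - 5 = 0 - 5 = -5)
I*F = 240*(-5) = -1200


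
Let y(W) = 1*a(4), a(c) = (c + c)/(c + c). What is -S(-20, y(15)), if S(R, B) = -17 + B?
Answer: 16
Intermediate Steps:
a(c) = 1 (a(c) = (2*c)/((2*c)) = (2*c)*(1/(2*c)) = 1)
y(W) = 1 (y(W) = 1*1 = 1)
-S(-20, y(15)) = -(-17 + 1) = -1*(-16) = 16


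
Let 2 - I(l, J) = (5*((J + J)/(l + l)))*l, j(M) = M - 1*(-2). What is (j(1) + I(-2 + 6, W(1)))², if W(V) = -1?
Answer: 100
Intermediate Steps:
j(M) = 2 + M (j(M) = M + 2 = 2 + M)
I(l, J) = 2 - 5*J (I(l, J) = 2 - 5*((J + J)/(l + l))*l = 2 - 5*((2*J)/((2*l)))*l = 2 - 5*((2*J)*(1/(2*l)))*l = 2 - 5*(J/l)*l = 2 - 5*J/l*l = 2 - 5*J)
(j(1) + I(-2 + 6, W(1)))² = ((2 + 1) + (2 - 5*(-1)))² = (3 + (2 + 5))² = (3 + 7)² = 10² = 100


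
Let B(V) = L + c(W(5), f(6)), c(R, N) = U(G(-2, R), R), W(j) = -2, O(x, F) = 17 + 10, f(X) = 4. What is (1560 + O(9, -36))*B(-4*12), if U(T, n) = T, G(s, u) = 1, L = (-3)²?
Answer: 15870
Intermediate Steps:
O(x, F) = 27
L = 9
c(R, N) = 1
B(V) = 10 (B(V) = 9 + 1 = 10)
(1560 + O(9, -36))*B(-4*12) = (1560 + 27)*10 = 1587*10 = 15870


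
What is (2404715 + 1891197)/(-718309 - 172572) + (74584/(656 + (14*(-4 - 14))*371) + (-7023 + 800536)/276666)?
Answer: -15773420480476667/5720472688051914 ≈ -2.7574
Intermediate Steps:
(2404715 + 1891197)/(-718309 - 172572) + (74584/(656 + (14*(-4 - 14))*371) + (-7023 + 800536)/276666) = 4295912/(-890881) + (74584/(656 + (14*(-18))*371) + 793513*(1/276666)) = 4295912*(-1/890881) + (74584/(656 - 252*371) + 793513/276666) = -4295912/890881 + (74584/(656 - 93492) + 793513/276666) = -4295912/890881 + (74584/(-92836) + 793513/276666) = -4295912/890881 + (74584*(-1/92836) + 793513/276666) = -4295912/890881 + (-18646/23209 + 793513/276666) = -4295912/890881 + 13257928981/6421141194 = -15773420480476667/5720472688051914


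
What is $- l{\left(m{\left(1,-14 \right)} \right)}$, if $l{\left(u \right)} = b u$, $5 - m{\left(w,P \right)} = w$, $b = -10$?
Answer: $40$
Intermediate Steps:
$m{\left(w,P \right)} = 5 - w$
$l{\left(u \right)} = - 10 u$
$- l{\left(m{\left(1,-14 \right)} \right)} = - \left(-10\right) \left(5 - 1\right) = - \left(-10\right) 4 = \left(-1\right) \left(-40\right) = 40$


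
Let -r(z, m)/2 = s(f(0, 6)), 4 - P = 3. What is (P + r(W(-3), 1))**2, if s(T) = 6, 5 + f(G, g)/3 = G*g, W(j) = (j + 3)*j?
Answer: 121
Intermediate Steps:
P = 1 (P = 4 - 1*3 = 4 - 3 = 1)
W(j) = j*(3 + j) (W(j) = (3 + j)*j = j*(3 + j))
f(G, g) = -15 + 3*G*g (f(G, g) = -15 + 3*(G*g) = -15 + 3*G*g)
r(z, m) = -12 (r(z, m) = -2*6 = -12)
(P + r(W(-3), 1))**2 = (1 - 12)**2 = (-11)**2 = 121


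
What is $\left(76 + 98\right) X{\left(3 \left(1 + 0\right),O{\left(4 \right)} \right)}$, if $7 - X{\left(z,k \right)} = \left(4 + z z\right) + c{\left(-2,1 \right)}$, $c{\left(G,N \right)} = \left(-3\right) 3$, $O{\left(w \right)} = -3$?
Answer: $522$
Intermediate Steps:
$c{\left(G,N \right)} = -9$
$X{\left(z,k \right)} = 12 - z^{2}$ ($X{\left(z,k \right)} = 7 - \left(\left(4 + z z\right) - 9\right) = 7 - \left(\left(4 + z^{2}\right) - 9\right) = 7 - \left(-5 + z^{2}\right) = 12 - z^{2}$)
$\left(76 + 98\right) X{\left(3 \left(1 + 0\right),O{\left(4 \right)} \right)} = \left(76 + 98\right) \left(12 - \left(3 \left(1 + 0\right)\right)^{2}\right) = 174 \left(12 - \left(3 \cdot 1\right)^{2}\right) = 174 \left(12 - 3^{2}\right) = 174 \left(12 - 9\right) = 174 \cdot 3 = 522$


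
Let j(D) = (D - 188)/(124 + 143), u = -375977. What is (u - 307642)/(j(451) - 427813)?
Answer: 182526273/114225808 ≈ 1.5979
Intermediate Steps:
j(D) = -188/267 + D/267 (j(D) = (-188 + D)/267 = (-188 + D)*(1/267) = -188/267 + D/267)
(u - 307642)/(j(451) - 427813) = (-375977 - 307642)/((-188/267 + (1/267)*451) - 427813) = -683619/((-188/267 + 451/267) - 427813) = -683619/(263/267 - 427813) = -683619/(-114225808/267) = -683619*(-267/114225808) = 182526273/114225808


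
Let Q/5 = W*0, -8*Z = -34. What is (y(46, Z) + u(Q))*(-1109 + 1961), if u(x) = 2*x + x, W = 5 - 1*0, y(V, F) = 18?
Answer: 15336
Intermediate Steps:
Z = 17/4 (Z = -⅛*(-34) = 17/4 ≈ 4.2500)
W = 5 (W = 5 + 0 = 5)
Q = 0 (Q = 5*(5*0) = 5*0 = 0)
u(x) = 3*x
(y(46, Z) + u(Q))*(-1109 + 1961) = (18 + 3*0)*(-1109 + 1961) = (18 + 0)*852 = 18*852 = 15336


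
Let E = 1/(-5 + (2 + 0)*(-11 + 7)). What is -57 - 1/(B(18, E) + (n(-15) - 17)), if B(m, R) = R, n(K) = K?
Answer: -23756/417 ≈ -56.969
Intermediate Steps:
E = -1/13 (E = 1/(-5 + 2*(-4)) = 1/(-5 - 8) = 1/(-13) = -1/13 ≈ -0.076923)
-57 - 1/(B(18, E) + (n(-15) - 17)) = -57 - 1/(-1/13 + (-15 - 17)) = -57 - 1/(-1/13 - 32) = -57 - 1/(-417/13) = -57 - 1*(-13/417) = -57 + 13/417 = -23756/417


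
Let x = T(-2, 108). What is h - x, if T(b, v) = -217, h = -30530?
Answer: -30313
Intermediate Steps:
x = -217
h - x = -30530 - 1*(-217) = -30530 + 217 = -30313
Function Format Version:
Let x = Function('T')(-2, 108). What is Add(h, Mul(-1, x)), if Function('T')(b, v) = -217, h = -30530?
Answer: -30313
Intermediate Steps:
x = -217
Add(h, Mul(-1, x)) = Add(-30530, Mul(-1, -217)) = Add(-30530, 217) = -30313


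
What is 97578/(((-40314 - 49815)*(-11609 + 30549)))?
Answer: -1251/21885170 ≈ -5.7162e-5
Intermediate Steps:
97578/(((-40314 - 49815)*(-11609 + 30549))) = 97578/((-90129*18940)) = 97578/(-1707043260) = 97578*(-1/1707043260) = -1251/21885170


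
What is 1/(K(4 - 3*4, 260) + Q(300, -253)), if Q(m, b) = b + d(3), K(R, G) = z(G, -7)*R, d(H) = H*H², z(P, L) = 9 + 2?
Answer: -1/314 ≈ -0.0031847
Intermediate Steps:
z(P, L) = 11
d(H) = H³
K(R, G) = 11*R
Q(m, b) = 27 + b (Q(m, b) = b + 3³ = b + 27 = 27 + b)
1/(K(4 - 3*4, 260) + Q(300, -253)) = 1/(11*(4 - 3*4) + (27 - 253)) = 1/(11*(4 - 12) - 226) = 1/(11*(-8) - 226) = 1/(-88 - 226) = 1/(-314) = -1/314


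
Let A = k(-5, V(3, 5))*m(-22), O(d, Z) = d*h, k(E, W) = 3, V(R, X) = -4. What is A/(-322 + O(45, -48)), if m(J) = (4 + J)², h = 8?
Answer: 486/19 ≈ 25.579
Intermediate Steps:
O(d, Z) = 8*d (O(d, Z) = d*8 = 8*d)
A = 972 (A = 3*(4 - 22)² = 3*(-18)² = 3*324 = 972)
A/(-322 + O(45, -48)) = 972/(-322 + 8*45) = 972/(-322 + 360) = 972/38 = 972*(1/38) = 486/19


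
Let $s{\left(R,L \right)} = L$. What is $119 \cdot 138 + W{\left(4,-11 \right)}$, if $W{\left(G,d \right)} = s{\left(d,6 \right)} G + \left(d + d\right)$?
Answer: $16424$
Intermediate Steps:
$W{\left(G,d \right)} = 2 d + 6 G$ ($W{\left(G,d \right)} = 6 G + \left(d + d\right) = 6 G + 2 d = 2 d + 6 G$)
$119 \cdot 138 + W{\left(4,-11 \right)} = 119 \cdot 138 + \left(2 \left(-11\right) + 6 \cdot 4\right) = 16422 + \left(-22 + 24\right) = 16422 + 2 = 16424$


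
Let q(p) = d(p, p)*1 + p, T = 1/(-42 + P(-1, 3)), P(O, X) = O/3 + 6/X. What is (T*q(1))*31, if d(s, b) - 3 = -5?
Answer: 93/121 ≈ 0.76859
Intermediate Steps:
P(O, X) = 6/X + O/3 (P(O, X) = O*(⅓) + 6/X = O/3 + 6/X = 6/X + O/3)
d(s, b) = -2 (d(s, b) = 3 - 5 = -2)
T = -3/121 (T = 1/(-42 + (6/3 + (⅓)*(-1))) = 1/(-42 + (6*(⅓) - ⅓)) = 1/(-42 + (2 - ⅓)) = 1/(-42 + 5/3) = 1/(-121/3) = -3/121 ≈ -0.024793)
q(p) = -2 + p (q(p) = -2*1 + p = -2 + p)
(T*q(1))*31 = -3*(-2 + 1)/121*31 = -3/121*(-1)*31 = (3/121)*31 = 93/121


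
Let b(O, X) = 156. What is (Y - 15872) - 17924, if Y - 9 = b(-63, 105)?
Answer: -33631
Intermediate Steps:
Y = 165 (Y = 9 + 156 = 165)
(Y - 15872) - 17924 = (165 - 15872) - 17924 = -15707 - 17924 = -33631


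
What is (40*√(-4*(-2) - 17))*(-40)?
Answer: -4800*I ≈ -4800.0*I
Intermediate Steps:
(40*√(-4*(-2) - 17))*(-40) = (40*√(8 - 17))*(-40) = (40*√(-9))*(-40) = (40*(3*I))*(-40) = (120*I)*(-40) = -4800*I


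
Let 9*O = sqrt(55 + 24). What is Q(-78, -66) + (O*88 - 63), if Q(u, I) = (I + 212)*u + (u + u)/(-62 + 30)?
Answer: -91569/8 + 88*sqrt(79)/9 ≈ -11359.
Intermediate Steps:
O = sqrt(79)/9 (O = sqrt(55 + 24)/9 = sqrt(79)/9 ≈ 0.98758)
Q(u, I) = -u/16 + u*(212 + I) (Q(u, I) = (212 + I)*u + (2*u)/(-32) = u*(212 + I) + (2*u)*(-1/32) = u*(212 + I) - u/16 = -u/16 + u*(212 + I))
Q(-78, -66) + (O*88 - 63) = (1/16)*(-78)*(3391 + 16*(-66)) + ((sqrt(79)/9)*88 - 63) = (1/16)*(-78)*(3391 - 1056) + (88*sqrt(79)/9 - 63) = (1/16)*(-78)*2335 + (-63 + 88*sqrt(79)/9) = -91065/8 + (-63 + 88*sqrt(79)/9) = -91569/8 + 88*sqrt(79)/9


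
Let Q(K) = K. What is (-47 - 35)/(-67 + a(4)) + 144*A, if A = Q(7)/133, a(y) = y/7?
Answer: 77866/8835 ≈ 8.8134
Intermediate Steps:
a(y) = y/7 (a(y) = y*(1/7) = y/7)
A = 1/19 (A = 7/133 = 7*(1/133) = 1/19 ≈ 0.052632)
(-47 - 35)/(-67 + a(4)) + 144*A = (-47 - 35)/(-67 + (1/7)*4) + 144*(1/19) = -82/(-67 + 4/7) + 144/19 = -82/(-465/7) + 144/19 = -82*(-7/465) + 144/19 = 574/465 + 144/19 = 77866/8835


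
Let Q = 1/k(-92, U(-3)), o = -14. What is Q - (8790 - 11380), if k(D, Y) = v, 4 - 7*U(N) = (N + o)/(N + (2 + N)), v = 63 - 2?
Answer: 157991/61 ≈ 2590.0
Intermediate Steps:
v = 61
U(N) = 4/7 - (-14 + N)/(7*(2 + 2*N)) (U(N) = 4/7 - (N - 14)/(7*(N + (2 + N))) = 4/7 - (-14 + N)/(7*(2 + 2*N)))
k(D, Y) = 61
Q = 1/61 ≈ 0.016393
Q - (8790 - 11380) = 1/61 - (8790 - 11380) = 1/61 - 1*(-2590) = 1/61 + 2590 = 157991/61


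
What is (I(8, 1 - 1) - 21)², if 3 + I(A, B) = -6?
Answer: 900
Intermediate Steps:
I(A, B) = -9 (I(A, B) = -3 - 6 = -9)
(I(8, 1 - 1) - 21)² = (-9 - 21)² = (-30)² = 900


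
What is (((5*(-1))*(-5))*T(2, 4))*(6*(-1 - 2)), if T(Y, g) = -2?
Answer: 900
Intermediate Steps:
(((5*(-1))*(-5))*T(2, 4))*(6*(-1 - 2)) = (((5*(-1))*(-5))*(-2))*(6*(-1 - 2)) = (-5*(-5)*(-2))*(6*(-3)) = (25*(-2))*(-18) = -50*(-18) = 900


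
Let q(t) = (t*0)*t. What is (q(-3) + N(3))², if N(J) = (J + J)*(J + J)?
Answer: 1296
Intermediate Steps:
q(t) = 0 (q(t) = 0*t = 0)
N(J) = 4*J² (N(J) = (2*J)*(2*J) = 4*J²)
(q(-3) + N(3))² = (0 + 4*3²)² = (0 + 4*9)² = (0 + 36)² = 36² = 1296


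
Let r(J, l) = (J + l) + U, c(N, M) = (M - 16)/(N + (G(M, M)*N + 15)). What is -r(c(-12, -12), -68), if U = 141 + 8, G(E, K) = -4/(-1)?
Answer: -3673/45 ≈ -81.622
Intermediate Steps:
G(E, K) = 4 (G(E, K) = -4*(-1) = 4)
U = 149
c(N, M) = (-16 + M)/(15 + 5*N) (c(N, M) = (M - 16)/(N + (4*N + 15)) = (-16 + M)/(N + (15 + 4*N)) = (-16 + M)/(15 + 5*N))
r(J, l) = 149 + J + l (r(J, l) = (J + l) + 149 = 149 + J + l)
-r(c(-12, -12), -68) = -(149 + (-16 - 12)/(5*(3 - 12)) - 68) = -(149 + (1/5)*(-28)/(-9) - 68) = -(149 + (1/5)*(-1/9)*(-28) - 68) = -(149 + 28/45 - 68) = -1*3673/45 = -3673/45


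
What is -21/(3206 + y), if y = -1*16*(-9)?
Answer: -21/3350 ≈ -0.0062687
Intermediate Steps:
y = 144 (y = -16*(-9) = 144)
-21/(3206 + y) = -21/(3206 + 144) = -21/3350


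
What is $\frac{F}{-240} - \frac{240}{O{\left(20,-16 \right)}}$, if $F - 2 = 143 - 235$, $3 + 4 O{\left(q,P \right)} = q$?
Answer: $- \frac{7629}{136} \approx -56.096$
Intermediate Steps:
$O{\left(q,P \right)} = - \frac{3}{4} + \frac{q}{4}$
$F = -90$ ($F = 2 + \left(143 - 235\right) = 2 - 92 = -90$)
$\frac{F}{-240} - \frac{240}{O{\left(20,-16 \right)}} = - \frac{90}{-240} - \frac{240}{- \frac{3}{4} + \frac{1}{4} \cdot 20} = \left(-90\right) \left(- \frac{1}{240}\right) - \frac{240}{- \frac{3}{4} + 5} = \frac{3}{8} - \frac{240}{\frac{17}{4}} = \frac{3}{8} - \frac{960}{17} = - \frac{7629}{136}$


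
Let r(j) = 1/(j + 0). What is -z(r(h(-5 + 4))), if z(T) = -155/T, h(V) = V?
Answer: -155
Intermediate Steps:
r(j) = 1/j
-z(r(h(-5 + 4))) = -(-155)/(1/(-5 + 4)) = -(-155)/(1/(-1)) = -(-155)/(-1) = -(-155)*(-1) = -1*155 = -155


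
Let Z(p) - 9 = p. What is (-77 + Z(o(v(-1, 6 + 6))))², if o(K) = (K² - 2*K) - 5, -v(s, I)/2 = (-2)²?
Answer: 49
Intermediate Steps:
v(s, I) = -8 (v(s, I) = -2*(-2)² = -2*4 = -8)
o(K) = -5 + K² - 2*K
Z(p) = 9 + p
(-77 + Z(o(v(-1, 6 + 6))))² = (-77 + (9 + (-5 + (-8)² - 2*(-8))))² = (-77 + (9 + (-5 + 64 + 16)))² = (-77 + (9 + 75))² = (-77 + 84)² = 7² = 49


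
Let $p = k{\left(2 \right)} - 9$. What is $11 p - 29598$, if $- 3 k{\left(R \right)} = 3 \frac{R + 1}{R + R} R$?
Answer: $- \frac{59427}{2} \approx -29714.0$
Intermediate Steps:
$k{\left(R \right)} = - \frac{1}{2} - \frac{R}{2}$ ($k{\left(R \right)} = - \frac{3 \frac{R + 1}{R + R} R}{3} = - \frac{3 \frac{1 + R}{2 R} R}{3} = - \frac{\frac{3 \left(1 + R\right)}{2 R} R}{3} = - \frac{\frac{3}{2} + \frac{3 R}{2}}{3} = - \frac{1}{2} - \frac{R}{2}$)
$p = - \frac{21}{2}$ ($p = \left(- \frac{1}{2} - 1\right) - 9 = - \frac{3}{2} - 9 = - \frac{21}{2} \approx -10.5$)
$11 p - 29598 = 11 \left(- \frac{21}{2}\right) - 29598 = - \frac{231}{2} - 29598 = - \frac{59427}{2}$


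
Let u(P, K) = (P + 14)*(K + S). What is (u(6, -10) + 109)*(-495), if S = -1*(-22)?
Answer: -172755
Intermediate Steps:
S = 22
u(P, K) = (14 + P)*(22 + K) (u(P, K) = (P + 14)*(K + 22) = (14 + P)*(22 + K))
(u(6, -10) + 109)*(-495) = ((308 + 14*(-10) + 22*6 - 10*6) + 109)*(-495) = ((308 - 140 + 132 - 60) + 109)*(-495) = (240 + 109)*(-495) = 349*(-495) = -172755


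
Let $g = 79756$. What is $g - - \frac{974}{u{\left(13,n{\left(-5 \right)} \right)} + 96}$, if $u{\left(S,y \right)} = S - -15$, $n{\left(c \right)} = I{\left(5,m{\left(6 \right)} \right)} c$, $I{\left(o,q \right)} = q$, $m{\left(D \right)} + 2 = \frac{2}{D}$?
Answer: $\frac{4945359}{62} \approx 79764.0$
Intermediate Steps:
$m{\left(D \right)} = -2 + \frac{2}{D}$
$n{\left(c \right)} = - \frac{5 c}{3}$ ($n{\left(c \right)} = \left(-2 + \frac{2}{6}\right) c = \left(-2 + 2 \cdot \frac{1}{6}\right) c = \left(-2 + \frac{1}{3}\right) c = - \frac{5 c}{3}$)
$u{\left(S,y \right)} = 15 + S$ ($u{\left(S,y \right)} = S + 15 = 15 + S$)
$g - - \frac{974}{u{\left(13,n{\left(-5 \right)} \right)} + 96} = 79756 - - \frac{974}{\left(15 + 13\right) + 96} = 79756 - - \frac{974}{28 + 96} = 79756 - - \frac{974}{124} = 79756 - \left(-974\right) \frac{1}{124} = 79756 - - \frac{487}{62} = 79756 + \frac{487}{62} = \frac{4945359}{62}$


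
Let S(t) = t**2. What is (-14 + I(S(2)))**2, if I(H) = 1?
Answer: 169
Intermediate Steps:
(-14 + I(S(2)))**2 = (-14 + 1)**2 = (-13)**2 = 169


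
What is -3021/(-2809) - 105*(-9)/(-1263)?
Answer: 7302/22313 ≈ 0.32725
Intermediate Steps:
-3021/(-2809) - 105*(-9)/(-1263) = -3021*(-1/2809) + 945*(-1/1263) = 57/53 - 315/421 = 7302/22313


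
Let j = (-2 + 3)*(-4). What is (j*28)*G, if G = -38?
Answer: 4256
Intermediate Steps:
j = -4 (j = 1*(-4) = -4)
(j*28)*G = -4*28*(-38) = -112*(-38) = 4256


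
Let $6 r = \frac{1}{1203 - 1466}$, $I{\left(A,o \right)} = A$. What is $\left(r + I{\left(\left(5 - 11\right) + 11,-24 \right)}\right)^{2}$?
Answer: $\frac{62236321}{2490084} \approx 24.994$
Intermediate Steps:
$r = - \frac{1}{1578}$ ($r = \frac{1}{6 \left(1203 - 1466\right)} = \frac{1}{6 \left(-263\right)} = \frac{1}{6} \left(- \frac{1}{263}\right) = - \frac{1}{1578} \approx -0.00063371$)
$\left(r + I{\left(\left(5 - 11\right) + 11,-24 \right)}\right)^{2} = \left(- \frac{1}{1578} + \left(\left(5 - 11\right) + 11\right)\right)^{2} = \left(- \frac{1}{1578} + \left(-6 + 11\right)\right)^{2} = \left(- \frac{1}{1578} + 5\right)^{2} = \left(\frac{7889}{1578}\right)^{2} = \frac{62236321}{2490084}$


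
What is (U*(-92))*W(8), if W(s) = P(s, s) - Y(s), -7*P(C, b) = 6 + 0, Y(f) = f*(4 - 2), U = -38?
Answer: -412528/7 ≈ -58933.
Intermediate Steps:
Y(f) = 2*f (Y(f) = f*2 = 2*f)
P(C, b) = -6/7 (P(C, b) = -(6 + 0)/7 = -⅐*6 = -6/7)
W(s) = -6/7 - 2*s
(U*(-92))*W(8) = (-38*(-92))*(-6/7 - 2*8) = 3496*(-6/7 - 16) = 3496*(-118/7) = -412528/7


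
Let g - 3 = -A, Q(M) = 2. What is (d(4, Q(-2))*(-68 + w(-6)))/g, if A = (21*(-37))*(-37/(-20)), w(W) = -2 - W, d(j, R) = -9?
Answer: 1280/3201 ≈ 0.39988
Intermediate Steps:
A = -28749/20 (A = -(-28749)*(-1)/20 = -777*37/20 = -28749/20 ≈ -1437.4)
g = 28809/20 (g = 3 - 1*(-28749/20) = 3 + 28749/20 = 28809/20 ≈ 1440.4)
(d(4, Q(-2))*(-68 + w(-6)))/g = (-9*(-68 + (-2 - 1*(-6))))/(28809/20) = -9*(-68 + (-2 + 6))*(20/28809) = -9*(-68 + 4)*(20/28809) = -9*(-64)*(20/28809) = 576*(20/28809) = 1280/3201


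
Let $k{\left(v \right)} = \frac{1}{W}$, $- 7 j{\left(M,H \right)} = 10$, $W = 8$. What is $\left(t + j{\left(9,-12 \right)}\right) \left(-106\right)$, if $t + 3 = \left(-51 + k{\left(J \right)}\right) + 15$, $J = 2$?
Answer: $\frac{119621}{28} \approx 4272.2$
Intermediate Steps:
$j{\left(M,H \right)} = - \frac{10}{7}$ ($j{\left(M,H \right)} = \left(- \frac{1}{7}\right) 10 = - \frac{10}{7}$)
$k{\left(v \right)} = \frac{1}{8}$
$t = - \frac{311}{8}$ ($t = -3 + \left(\left(-51 + \frac{1}{8}\right) + 15\right) = -3 + \left(- \frac{407}{8} + 15\right) = -3 - \frac{287}{8} = - \frac{311}{8} \approx -38.875$)
$\left(t + j{\left(9,-12 \right)}\right) \left(-106\right) = \left(- \frac{311}{8} - \frac{10}{7}\right) \left(-106\right) = \left(- \frac{2257}{56}\right) \left(-106\right) = \frac{119621}{28}$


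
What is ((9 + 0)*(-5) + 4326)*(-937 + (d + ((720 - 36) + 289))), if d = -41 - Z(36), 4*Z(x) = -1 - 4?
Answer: -64215/4 ≈ -16054.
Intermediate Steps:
Z(x) = -5/4 (Z(x) = (-1 - 4)/4 = (1/4)*(-5) = -5/4)
d = -159/4 (d = -41 - 1*(-5/4) = -41 + 5/4 = -159/4 ≈ -39.750)
((9 + 0)*(-5) + 4326)*(-937 + (d + ((720 - 36) + 289))) = ((9 + 0)*(-5) + 4326)*(-937 + (-159/4 + ((720 - 36) + 289))) = (9*(-5) + 4326)*(-937 + (-159/4 + (684 + 289))) = (-45 + 4326)*(-937 + (-159/4 + 973)) = 4281*(-937 + 3733/4) = 4281*(-15/4) = -64215/4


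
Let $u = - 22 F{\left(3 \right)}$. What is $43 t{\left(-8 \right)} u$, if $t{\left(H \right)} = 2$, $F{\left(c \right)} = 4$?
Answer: $-7568$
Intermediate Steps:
$u = -88$ ($u = \left(-22\right) 4 = -88$)
$43 t{\left(-8 \right)} u = 43 \cdot 2 \left(-88\right) = 86 \left(-88\right) = -7568$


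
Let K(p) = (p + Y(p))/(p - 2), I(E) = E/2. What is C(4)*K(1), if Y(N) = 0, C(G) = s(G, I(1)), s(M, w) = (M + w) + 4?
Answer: -17/2 ≈ -8.5000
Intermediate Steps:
I(E) = E/2 (I(E) = E*(1/2) = E/2)
s(M, w) = 4 + M + w
C(G) = 9/2 + G (C(G) = 4 + G + (1/2)*1 = 4 + G + 1/2 = 9/2 + G)
K(p) = p/(-2 + p) (K(p) = (p + 0)/(p - 2) = p/(-2 + p))
C(4)*K(1) = (9/2 + 4)*(1/(-2 + 1)) = 17*(1/(-1))/2 = 17*(1*(-1))/2 = (17/2)*(-1) = -17/2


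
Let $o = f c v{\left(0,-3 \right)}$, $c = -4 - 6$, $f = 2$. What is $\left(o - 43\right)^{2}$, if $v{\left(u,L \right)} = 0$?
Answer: $1849$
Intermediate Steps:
$c = -10$ ($c = -4 - 6 = -10$)
$o = 0$ ($o = 2 \left(-10\right) 0 = \left(-20\right) 0 = 0$)
$\left(o - 43\right)^{2} = \left(0 - 43\right)^{2} = \left(-43\right)^{2} = 1849$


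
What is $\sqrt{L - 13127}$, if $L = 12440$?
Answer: $i \sqrt{687} \approx 26.211 i$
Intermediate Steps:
$\sqrt{L - 13127} = \sqrt{12440 - 13127} = \sqrt{-687} = i \sqrt{687}$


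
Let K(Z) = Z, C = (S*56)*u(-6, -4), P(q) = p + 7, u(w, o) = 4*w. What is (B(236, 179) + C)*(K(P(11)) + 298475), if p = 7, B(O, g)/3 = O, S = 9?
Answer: -3399192732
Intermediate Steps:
B(O, g) = 3*O
P(q) = 14 (P(q) = 7 + 7 = 14)
C = -12096 (C = (9*56)*(4*(-6)) = 504*(-24) = -12096)
(B(236, 179) + C)*(K(P(11)) + 298475) = (3*236 - 12096)*(14 + 298475) = (708 - 12096)*298489 = -11388*298489 = -3399192732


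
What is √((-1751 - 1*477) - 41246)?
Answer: I*√43474 ≈ 208.5*I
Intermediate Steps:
√((-1751 - 1*477) - 41246) = √((-1751 - 477) - 41246) = √(-2228 - 41246) = √(-43474) = I*√43474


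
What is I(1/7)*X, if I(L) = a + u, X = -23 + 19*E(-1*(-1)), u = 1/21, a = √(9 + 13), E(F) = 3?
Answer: 34/21 + 34*√22 ≈ 161.09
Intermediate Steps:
a = √22 ≈ 4.6904
u = 1/21 ≈ 0.047619
X = 34 (X = -23 + 19*3 = -23 + 57 = 34)
I(L) = 1/21 + √22 (I(L) = √22 + 1/21 = 1/21 + √22)
I(1/7)*X = (1/21 + √22)*34 = 34/21 + 34*√22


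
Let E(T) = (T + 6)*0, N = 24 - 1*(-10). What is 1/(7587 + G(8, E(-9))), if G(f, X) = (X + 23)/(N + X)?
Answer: 34/257981 ≈ 0.00013179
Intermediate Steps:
N = 34 (N = 24 + 10 = 34)
E(T) = 0 (E(T) = (6 + T)*0 = 0)
G(f, X) = (23 + X)/(34 + X) (G(f, X) = (X + 23)/(34 + X) = (23 + X)/(34 + X))
1/(7587 + G(8, E(-9))) = 1/(7587 + (23 + 0)/(34 + 0)) = 1/(7587 + 23/34) = 1/(257981/34) = 34/257981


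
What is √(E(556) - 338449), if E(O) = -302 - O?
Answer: I*√339307 ≈ 582.5*I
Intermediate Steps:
√(E(556) - 338449) = √((-302 - 1*556) - 338449) = √((-302 - 556) - 338449) = √(-858 - 338449) = √(-339307) = I*√339307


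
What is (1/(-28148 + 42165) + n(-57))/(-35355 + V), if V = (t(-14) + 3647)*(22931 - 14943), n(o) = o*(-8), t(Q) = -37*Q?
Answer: 6391753/465850299305 ≈ 1.3721e-5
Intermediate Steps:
n(o) = -8*o
V = 33270020 (V = (-37*(-14) + 3647)*(22931 - 14943) = (518 + 3647)*7988 = 4165*7988 = 33270020)
(1/(-28148 + 42165) + n(-57))/(-35355 + V) = (1/(-28148 + 42165) - 8*(-57))/(-35355 + 33270020) = (1/14017 + 456)/33234665 = (1/14017 + 456)*(1/33234665) = (6391753/14017)*(1/33234665) = 6391753/465850299305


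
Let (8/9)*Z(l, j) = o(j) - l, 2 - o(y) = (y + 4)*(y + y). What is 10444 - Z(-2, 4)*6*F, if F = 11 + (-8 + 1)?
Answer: 12064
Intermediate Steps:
o(y) = 2 - 2*y*(4 + y) (o(y) = 2 - (y + 4)*(y + y) = 2 - (4 + y)*2*y = 2 - 2*y*(4 + y))
F = 4 (F = 11 - 7 = 4)
Z(l, j) = 9/4 - 9*j - 9*j²/4 - 9*l/8 (Z(l, j) = 9*((2 - 8*j - 2*j²) - l)/8 = 9*(2 - l - 8*j - 2*j²)/8 = 9/4 - 9*j - 9*j²/4 - 9*l/8)
10444 - Z(-2, 4)*6*F = 10444 - (9/4 - 9*4 - 9/4*4² - 9/8*(-2))*6*4 = 10444 - (9/4 - 36 - 9/4*16 + 9/4)*6*4 = 10444 - (9/4 - 36 - 36 + 9/4)*6*4 = 10444 - (-135/2*6)*4 = 10444 - (-405)*4 = 10444 - 1*(-1620) = 10444 + 1620 = 12064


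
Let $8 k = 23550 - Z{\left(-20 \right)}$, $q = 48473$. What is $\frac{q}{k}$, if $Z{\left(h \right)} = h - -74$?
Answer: $\frac{48473}{2937} \approx 16.504$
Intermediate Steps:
$Z{\left(h \right)} = 74 + h$ ($Z{\left(h \right)} = h + 74 = 74 + h$)
$k = 2937$ ($k = \frac{23550 - \left(74 - 20\right)}{8} = \frac{23550 - 54}{8} = \frac{1}{8} \cdot 23496 = 2937$)
$\frac{q}{k} = \frac{48473}{2937}$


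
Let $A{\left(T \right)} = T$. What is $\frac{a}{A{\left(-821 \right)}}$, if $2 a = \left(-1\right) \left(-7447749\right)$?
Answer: $- \frac{7447749}{1642} \approx -4535.8$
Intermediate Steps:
$a = \frac{7447749}{2}$ ($a = \frac{\left(-1\right) \left(-7447749\right)}{2} = \frac{1}{2} \cdot 7447749 = \frac{7447749}{2} \approx 3.7239 \cdot 10^{6}$)
$\frac{a}{A{\left(-821 \right)}} = \frac{7447749}{2 \left(-821\right)} = \frac{7447749}{2} \left(- \frac{1}{821}\right) = - \frac{7447749}{1642}$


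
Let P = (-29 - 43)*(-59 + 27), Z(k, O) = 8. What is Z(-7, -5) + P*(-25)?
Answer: -57592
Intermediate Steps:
P = 2304 (P = -72*(-32) = 2304)
Z(-7, -5) + P*(-25) = 8 + 2304*(-25) = 8 - 57600 = -57592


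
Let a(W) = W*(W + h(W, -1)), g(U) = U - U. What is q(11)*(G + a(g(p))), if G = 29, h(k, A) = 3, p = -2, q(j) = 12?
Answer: 348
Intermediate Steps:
g(U) = 0
a(W) = W*(3 + W) (a(W) = W*(W + 3) = W*(3 + W))
q(11)*(G + a(g(p))) = 12*(29 + 0*(3 + 0)) = 12*(29 + 0*3) = 12*(29 + 0) = 12*29 = 348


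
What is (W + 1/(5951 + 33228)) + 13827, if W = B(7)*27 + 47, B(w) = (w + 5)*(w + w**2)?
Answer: 1254433223/39179 ≈ 32018.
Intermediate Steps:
B(w) = (5 + w)*(w + w**2)
W = 18191 (W = (7*(5 + 7**2 + 6*7))*27 + 47 = (7*(5 + 49 + 42))*27 + 47 = (7*96)*27 + 47 = 672*27 + 47 = 18144 + 47 = 18191)
(W + 1/(5951 + 33228)) + 13827 = (18191 + 1/(5951 + 33228)) + 13827 = (18191 + 1/39179) + 13827 = 712705190/39179 + 13827 = 1254433223/39179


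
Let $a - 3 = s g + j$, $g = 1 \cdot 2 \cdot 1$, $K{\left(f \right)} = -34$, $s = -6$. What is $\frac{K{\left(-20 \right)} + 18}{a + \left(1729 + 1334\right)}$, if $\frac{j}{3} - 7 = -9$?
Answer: $- \frac{2}{381} \approx -0.0052493$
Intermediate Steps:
$j = -6$ ($j = 21 + 3 \left(-9\right) = 21 - 27 = -6$)
$g = 2$ ($g = 2 \cdot 1 = 2$)
$a = -15$ ($a = 3 - 18 = -15$)
$\frac{K{\left(-20 \right)} + 18}{a + \left(1729 + 1334\right)} = \frac{-34 + 18}{-15 + \left(1729 + 1334\right)} = - \frac{16}{-15 + 3063} = - \frac{16}{3048} = \left(-16\right) \frac{1}{3048} = - \frac{2}{381}$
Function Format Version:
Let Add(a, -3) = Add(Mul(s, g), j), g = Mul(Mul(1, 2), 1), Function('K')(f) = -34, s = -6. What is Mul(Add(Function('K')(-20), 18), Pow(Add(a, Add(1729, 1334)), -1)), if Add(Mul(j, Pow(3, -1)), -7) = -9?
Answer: Rational(-2, 381) ≈ -0.0052493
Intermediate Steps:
j = -6 (j = Add(21, Mul(3, -9)) = Add(21, -27) = -6)
g = 2 (g = Mul(2, 1) = 2)
a = -15 (a = Add(3, Add(Mul(-6, 2), -6)) = Add(3, Add(-12, -6)) = Add(3, -18) = -15)
Mul(Add(Function('K')(-20), 18), Pow(Add(a, Add(1729, 1334)), -1)) = Mul(Add(-34, 18), Pow(Add(-15, Add(1729, 1334)), -1)) = Mul(-16, Pow(Add(-15, 3063), -1)) = Mul(-16, Pow(3048, -1)) = Mul(-16, Rational(1, 3048)) = Rational(-2, 381)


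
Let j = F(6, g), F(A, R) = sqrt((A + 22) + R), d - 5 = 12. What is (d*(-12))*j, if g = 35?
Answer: -612*sqrt(7) ≈ -1619.2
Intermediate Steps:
d = 17 (d = 5 + 12 = 17)
F(A, R) = sqrt(22 + A + R) (F(A, R) = sqrt((22 + A) + R) = sqrt(22 + A + R))
j = 3*sqrt(7) (j = sqrt(22 + 6 + 35) = sqrt(63) = 3*sqrt(7) ≈ 7.9373)
(d*(-12))*j = (17*(-12))*(3*sqrt(7)) = -612*sqrt(7)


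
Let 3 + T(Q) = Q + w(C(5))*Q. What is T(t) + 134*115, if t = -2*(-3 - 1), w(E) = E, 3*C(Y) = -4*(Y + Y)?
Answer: 45925/3 ≈ 15308.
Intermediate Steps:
C(Y) = -8*Y/3 (C(Y) = (-4*(Y + Y))/3 = (-8*Y)/3 = -8*Y/3)
t = 8 (t = -2*(-4) = 8)
T(Q) = -3 - 37*Q/3 (T(Q) = -3 + (Q + (-8/3*5)*Q) = -3 + (Q - 40*Q/3) = -3 - 37*Q/3)
T(t) + 134*115 = (-3 - 37/3*8) + 134*115 = (-3 - 296/3) + 15410 = -305/3 + 15410 = 45925/3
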